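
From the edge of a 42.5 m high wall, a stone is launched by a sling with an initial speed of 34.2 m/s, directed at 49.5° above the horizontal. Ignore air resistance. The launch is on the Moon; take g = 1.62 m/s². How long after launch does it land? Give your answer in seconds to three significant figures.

Horizontal component vₓ = 34.20 cos 49.5° = 22.21 m/s; vertical v_y0 = 34.20 sin 49.5° = 26.01 m/s.
Vertical motion (up positive, ground at y = 0): 0.8100 t² − (26.01) t − 42.5 = 0, so t = (26.01 + √(26.01² + 2·1.62·42.5)) / 1.62 = (26.01 + 28.53) / 1.62 = 33.66 s.

33.7 s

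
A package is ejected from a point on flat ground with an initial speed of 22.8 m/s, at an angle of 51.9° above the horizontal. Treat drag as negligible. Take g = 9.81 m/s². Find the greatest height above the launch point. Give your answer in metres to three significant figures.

16.4 m

Horizontal component vₓ = 22.80 cos 51.9° = 14.07 m/s; vertical v_y0 = 22.80 sin 51.9° = 17.94 m/s.
Maximum height: H = v_y0² / (2g) = 17.94² / (2 × 9.81) = 16.41 m.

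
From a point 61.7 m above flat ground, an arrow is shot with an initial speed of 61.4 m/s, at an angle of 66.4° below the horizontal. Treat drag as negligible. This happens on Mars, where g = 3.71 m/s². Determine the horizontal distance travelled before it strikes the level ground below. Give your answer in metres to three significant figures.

Components: vₓ = 61.40 cos 66.4° = 24.58 m/s, v_y0 = −56.26 m/s (downward).
The projectile lands when y = 61.7 + (−56.26) t − ½·3.71·t² = 0. Positive root: t = (−56.26 + √(56.26² + 2·3.71·61.7)) / 3.71 = (−56.26 + 60.20) / 3.71 = 1.060 s.
Horizontal distance: R = vₓ t = 24.58 × 1.060 = 26.05 m.

26.0 m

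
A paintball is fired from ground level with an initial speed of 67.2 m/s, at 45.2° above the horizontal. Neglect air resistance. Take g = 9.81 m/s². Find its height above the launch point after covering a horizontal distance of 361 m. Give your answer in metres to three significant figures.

Resolve: vₓ = 67.20 cos 45.2° = 47.35 m/s and v_y0 = 67.20 sin 45.2° = 47.68 m/s.
At x = 361 m, t = x/vₓ = 361/47.35 = 7.624 s.
Height: y = v_y0 t − ½ g t² = 47.68 × 7.624 − 4.905 × 7.624² = 363.5 − 285.1 = 78.44 m.

78.4 m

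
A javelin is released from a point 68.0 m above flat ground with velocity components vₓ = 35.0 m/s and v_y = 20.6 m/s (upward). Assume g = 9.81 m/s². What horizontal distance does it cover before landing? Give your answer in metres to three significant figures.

223 m

Vertical motion (up positive, ground at y = 0): 4.905 t² − (20.60) t − 68.0 = 0, so t = (20.60 + √(20.60² + 2·9.81·68.0)) / 9.81 = (20.60 + 41.93) / 9.81 = 6.375 s.
Horizontal distance: R = vₓ t = 35.00 × 6.375 = 223.1 m.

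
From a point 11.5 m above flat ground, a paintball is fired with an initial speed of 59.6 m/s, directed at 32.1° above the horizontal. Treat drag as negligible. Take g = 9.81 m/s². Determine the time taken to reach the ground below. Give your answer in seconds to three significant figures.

6.80 s

Horizontal component vₓ = 59.60 cos 32.1° = 50.49 m/s; vertical v_y0 = 59.60 sin 32.1° = 31.67 m/s.
Vertical motion (up positive, ground at y = 0): 4.905 t² − (31.67) t − 11.5 = 0, so t = (31.67 + √(31.67² + 2·9.81·11.5)) / 9.81 = (31.67 + 35.05) / 9.81 = 6.802 s.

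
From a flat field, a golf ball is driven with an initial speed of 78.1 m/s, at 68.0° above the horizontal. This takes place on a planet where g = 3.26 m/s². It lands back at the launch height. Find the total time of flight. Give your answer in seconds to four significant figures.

Components: vₓ = 78.10 cos 68.0° = 29.26 m/s, v_y0 = 78.10 sin 68.0° = 72.41 m/s.
It returns to y = 0 when t = 2 v_y0 / g = 2(72.41)/3.26 = 44.43 s.

44.43 s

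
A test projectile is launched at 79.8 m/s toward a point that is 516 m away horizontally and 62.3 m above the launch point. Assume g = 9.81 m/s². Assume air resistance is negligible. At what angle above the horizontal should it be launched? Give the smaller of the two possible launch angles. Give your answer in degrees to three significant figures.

Trajectory: y = x tanθ − g x² (1 + tan²θ)/(2v₀²). With x = 516, y = 62.3, v₀ = 79.8, g = 9.81:
205.1 tan²θ − 516 tanθ + (267.4) = 0.
tanθ = [516 ± √(516² − 4 × 205.1 × (267.4))] / (2 × 205.1) = (516 ± 216.6) / 410.2, giving tanθ = 0.7300 or 1.786.
θ = 36.13° or 60.76°; the smaller is 36.13°.

36.1°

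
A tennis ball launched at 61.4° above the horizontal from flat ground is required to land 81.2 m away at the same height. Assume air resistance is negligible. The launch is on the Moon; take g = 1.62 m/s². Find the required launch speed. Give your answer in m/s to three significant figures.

12.5 m/s

On level ground R = v₀² sin 2θ / g ⇒ v₀ = √(gR / sin 2θ).
v₀ = √(1.62 × 81.2 / sin 122.8°) = √(131.5 / 0.8406) = √156.49 = 12.51 m/s.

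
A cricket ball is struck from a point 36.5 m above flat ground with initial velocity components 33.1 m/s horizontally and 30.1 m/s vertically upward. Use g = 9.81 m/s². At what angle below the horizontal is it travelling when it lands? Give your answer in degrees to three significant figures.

50.6°

With up positive and y = 0 at the ground: y(t) = 36.5 + (30.10) t − 4.905 t². Setting y = 0 and taking the positive root: t = [30.10 + √(30.10² + 2·9.81·36.5)] / 9.81 = (30.10 + 40.28) / 9.81 = 7.174 s.
At impact: v_y = v_y0 − g t = −40.28 m/s; vₓ = 33.10 m/s.
Angle below horizontal: arctan(|v_y|/vₓ) = arctan(40.28/33.10) = 50.59°.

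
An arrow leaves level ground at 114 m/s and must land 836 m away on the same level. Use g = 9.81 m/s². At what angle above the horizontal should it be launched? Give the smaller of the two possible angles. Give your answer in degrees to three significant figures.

From R = (v₀²/g) sin 2θ: sin 2θ = 9.81 × 836 / 12996 = 0.6311.
2θ = 39.13° or 180° − 39.13° = 140.9°, so θ = 19.56° or 70.44°.
The smaller angle is 19.56°.

19.6°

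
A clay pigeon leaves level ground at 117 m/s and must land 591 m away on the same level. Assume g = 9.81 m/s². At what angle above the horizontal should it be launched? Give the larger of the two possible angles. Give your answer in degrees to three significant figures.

From R = (v₀²/g) sin 2θ: sin 2θ = 9.81 × 591 / 13689 = 0.4235.
2θ = 25.06° or 180° − 25.06° = 154.9°, so θ = 12.53° or 77.47°.
The larger angle is 77.47°.

77.5°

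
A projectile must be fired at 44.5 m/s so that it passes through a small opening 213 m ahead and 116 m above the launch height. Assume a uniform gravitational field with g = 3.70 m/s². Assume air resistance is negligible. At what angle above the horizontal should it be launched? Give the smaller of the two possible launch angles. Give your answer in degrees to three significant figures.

Trajectory: y = x tanθ − g x² (1 + tan²θ)/(2v₀²). With x = 213, y = 116, v₀ = 44.5, g = 3.70:
42.38 tan²θ − 213 tanθ + (158.4) = 0.
tanθ = [213 ± √(213² − 4 × 42.38 × (158.4))] / (2 × 42.38) = (213 ± 136.1) / 84.77, giving tanθ = 0.9075 or 4.118.
θ = 42.22° or 76.35°; the smaller is 42.22°.

42.2°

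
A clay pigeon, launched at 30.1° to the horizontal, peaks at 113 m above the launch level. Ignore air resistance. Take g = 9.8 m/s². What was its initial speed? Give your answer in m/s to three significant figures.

93.8 m/s

At the peak v_y = 0, so v_y0 = √(2gH) = √(2 × 9.80 × 113) = 47.06 m/s.
v_y0 = v₀ sin θ ⇒ v₀ = 47.06 / sin 30.1° = 93.84 m/s.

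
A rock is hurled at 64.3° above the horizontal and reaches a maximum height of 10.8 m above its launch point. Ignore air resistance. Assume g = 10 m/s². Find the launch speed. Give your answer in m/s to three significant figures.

At the peak v_y = 0, so v_y0 = √(2gH) = √(2 × 10.0 × 10.8) = 14.70 m/s.
v_y0 = v₀ sin θ ⇒ v₀ = 14.70 / sin 64.3° = 16.31 m/s.

16.3 m/s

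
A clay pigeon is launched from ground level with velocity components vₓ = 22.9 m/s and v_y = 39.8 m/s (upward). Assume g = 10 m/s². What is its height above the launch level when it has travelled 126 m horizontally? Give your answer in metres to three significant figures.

67.6 m

Time to reach x = 126 m: t = x/vₓ = 126/22.90 = 5.502 s.
Height: y = v_y0 t − ½ g t² = 39.80 × 5.502 − 5.000 × 5.502² = 219.0 − 151.4 = 67.62 m.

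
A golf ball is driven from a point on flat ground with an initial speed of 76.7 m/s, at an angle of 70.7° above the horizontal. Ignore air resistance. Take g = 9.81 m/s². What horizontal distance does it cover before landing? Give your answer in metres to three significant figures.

374 m

Components: vₓ = 76.70 cos 70.7° = 25.35 m/s, v_y0 = 76.70 sin 70.7° = 72.39 m/s.
Time aloft: T = 2 v_y0 / g = 2 × 72.39 / 9.81 = 14.76 s.
Range: R = vₓ T = 25.35 × 14.76 = 374.1 m.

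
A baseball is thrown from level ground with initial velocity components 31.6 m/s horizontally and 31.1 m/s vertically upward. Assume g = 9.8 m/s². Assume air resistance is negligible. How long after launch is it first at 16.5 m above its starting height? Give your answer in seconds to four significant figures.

0.5843 s

Require v_y0 t − ½ g t² = 16.5, i.e. 4.900 t² − 31.10 t + 16.5 = 0.
Quadratic formula: t = (31.10 ± √643.81) / 9.80 = (31.10 ± 25.37) / 9.80 → t = 0.5843 s or 5.763 s.
The first (ascending) time is 0.5843 s.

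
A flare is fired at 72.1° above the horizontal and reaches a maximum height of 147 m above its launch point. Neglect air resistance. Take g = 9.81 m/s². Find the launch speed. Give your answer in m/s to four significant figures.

At the peak v_y = 0, so v_y0 = √(2gH) = √(2 × 9.81 × 147) = 53.70 m/s.
v_y0 = v₀ sin θ ⇒ v₀ = 53.70 / sin 72.1° = 56.44 m/s.

56.44 m/s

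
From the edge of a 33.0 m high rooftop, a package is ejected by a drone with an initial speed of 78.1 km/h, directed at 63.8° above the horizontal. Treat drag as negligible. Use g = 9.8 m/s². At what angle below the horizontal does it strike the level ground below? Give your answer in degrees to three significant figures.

73.3°

Convert: 78.1 km/h = 78.1/3.6 = 21.69 m/s.
vₓ = 21.69 cos 63.8° = 9.578 m/s; v_y0 = 21.69 sin 63.8° = 19.47 m/s.
Vertical motion (up positive, ground at y = 0): 4.900 t² − (19.47) t − 33.0 = 0, so t = (19.47 + √(19.47² + 2·9.80·33.0)) / 9.80 = (19.47 + 32.03) / 9.80 = 5.254 s.
At impact: v_y = v_y0 − g t = −32.03 m/s; vₓ = 9.578 m/s.
Angle below horizontal: arctan(|v_y|/vₓ) = arctan(32.03/9.578) = 73.35°.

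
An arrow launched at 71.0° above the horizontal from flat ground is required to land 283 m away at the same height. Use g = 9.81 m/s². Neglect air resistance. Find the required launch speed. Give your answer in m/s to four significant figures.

67.15 m/s

Level-ground range: R = v₀² sin(2θ)/g, so v₀ = √(gR / sin 2θ).
v₀ = √(9.81 × 283 / sin 142.0°) = √(2776 / 0.6157) = √4509.3 = 67.15 m/s.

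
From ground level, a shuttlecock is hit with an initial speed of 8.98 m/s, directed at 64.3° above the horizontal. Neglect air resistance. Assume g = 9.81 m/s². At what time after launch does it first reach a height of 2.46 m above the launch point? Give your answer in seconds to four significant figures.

Components: vₓ = 8.980 cos 64.3° = 3.894 m/s, v_y0 = 8.980 sin 64.3° = 8.092 m/s.
Set y = v_y0 t − ½ g t² = 2.46: 4.905 t² − 8.092 t + 2.46 = 0.
t = [8.092 ± √(8.092² − 2·9.81·2.46)] / 9.81 = (8.092 ± 4.148) / 9.81, so t = 0.4020 s or t = 1.248 s.
The first (ascending) time is 0.4020 s.

0.4020 s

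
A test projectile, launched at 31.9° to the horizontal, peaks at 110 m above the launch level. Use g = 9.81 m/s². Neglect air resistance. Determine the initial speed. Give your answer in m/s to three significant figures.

At the peak v_y = 0, so v_y0 = √(2gH) = √(2 × 9.81 × 110) = 46.46 m/s.
v_y0 = v₀ sin θ ⇒ v₀ = 46.46 / sin 31.9° = 87.91 m/s.

87.9 m/s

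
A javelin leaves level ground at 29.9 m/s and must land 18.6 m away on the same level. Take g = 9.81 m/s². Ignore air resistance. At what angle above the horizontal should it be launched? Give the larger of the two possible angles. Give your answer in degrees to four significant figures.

Level-ground range R = v₀² sin(2θ)/g ⇒ sin(2θ) = gR/v₀² = 9.81 × 18.6 / 29.9² = 0.2041.
2θ = 11.78° or 180° − 11.78° = 168.2°, so θ = 5.888° or 84.11°.
The larger angle is 84.11°.

84.11°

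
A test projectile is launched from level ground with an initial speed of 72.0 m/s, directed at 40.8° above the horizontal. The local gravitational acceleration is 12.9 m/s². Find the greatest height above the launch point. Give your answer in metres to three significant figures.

85.8 m

Horizontal component vₓ = 72.00 cos 40.8° = 54.50 m/s; vertical v_y0 = 72.00 sin 40.8° = 47.05 m/s.
Maximum height: H = v_y0² / (2g) = 47.05² / (2 × 12.9) = 85.79 m.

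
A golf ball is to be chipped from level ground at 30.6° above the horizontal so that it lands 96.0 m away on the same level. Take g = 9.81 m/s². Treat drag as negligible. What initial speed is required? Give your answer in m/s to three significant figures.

Level-ground range: R = v₀² sin(2θ)/g, so v₀ = √(gR / sin 2θ).
v₀ = √(9.81 × 96.0 / sin 61.20°) = √(941.8 / 0.8763) = √1074.7 = 32.78 m/s.

32.8 m/s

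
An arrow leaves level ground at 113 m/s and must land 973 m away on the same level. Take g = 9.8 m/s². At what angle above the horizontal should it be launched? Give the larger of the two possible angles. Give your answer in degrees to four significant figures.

From R = (v₀²/g) sin 2θ: sin 2θ = 9.80 × 973 / 12769 = 0.7468.
2θ = 48.31° or 180° − 48.31° = 131.7°, so θ = 24.16° or 65.84°.
The larger angle is 65.84°.

65.84°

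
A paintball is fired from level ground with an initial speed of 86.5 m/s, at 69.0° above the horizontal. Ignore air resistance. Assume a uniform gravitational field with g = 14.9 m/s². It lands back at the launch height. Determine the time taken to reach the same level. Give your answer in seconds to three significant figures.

10.8 s

Horizontal component vₓ = 86.50 cos 69.0° = 31.00 m/s; vertical v_y0 = 86.50 sin 69.0° = 80.75 m/s.
Landing at launch height ⇒ T = 2 v_y0 / g = 2 × 80.75 / 14.9 = 10.84 s.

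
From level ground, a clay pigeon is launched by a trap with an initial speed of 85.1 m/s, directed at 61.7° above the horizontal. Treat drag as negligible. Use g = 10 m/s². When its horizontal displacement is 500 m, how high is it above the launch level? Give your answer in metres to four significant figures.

160.7 m

Resolve: vₓ = 85.10 cos 61.7° = 40.34 m/s and v_y0 = 85.10 sin 61.7° = 74.93 m/s.
Time to reach x = 500 m: t = x/vₓ = 500/40.34 = 12.39 s.
Height: y = v_y0 t − ½ g t² = 74.93 × 12.39 − 5.000 × 12.39² = 928.6 − 767.9 = 160.7 m.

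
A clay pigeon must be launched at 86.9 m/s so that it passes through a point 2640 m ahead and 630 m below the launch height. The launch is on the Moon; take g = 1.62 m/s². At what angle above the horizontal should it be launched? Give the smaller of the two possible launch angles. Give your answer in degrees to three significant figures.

2.58°

Trajectory: y = x tanθ − g x² (1 + tan²θ)/(2v₀²). With x = 2640, y = −630, v₀ = 86.9, g = 1.62:
747.6 tan²θ − 2640 tanθ + (117.6) = 0.
tanθ = [2640 ± √(2640² − 4 × 747.6 × (117.6))] / (2 × 747.6) = (2640 ± 2573) / 1495, giving tanθ = 0.04511 or 3.486.
θ = 2.583° or 74.00°; the smaller is 2.583°.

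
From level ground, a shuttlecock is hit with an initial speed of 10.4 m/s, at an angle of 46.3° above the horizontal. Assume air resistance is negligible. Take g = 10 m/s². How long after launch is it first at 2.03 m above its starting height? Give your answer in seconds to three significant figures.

Resolve: vₓ = 10.40 cos 46.3° = 7.185 m/s and v_y0 = 10.40 sin 46.3° = 7.519 m/s.
Height y(t) = 7.519 t − 5.000 t² = 2.03 gives 5.000 t² − 7.519 t + 2.03 = 0.
Quadratic formula: t = (7.519 ± √15.933) / 10.0 = (7.519 ± 3.992) / 10.0 → t = 0.3527 s or 1.151 s.
The first (ascending) time is 0.3527 s.

0.353 s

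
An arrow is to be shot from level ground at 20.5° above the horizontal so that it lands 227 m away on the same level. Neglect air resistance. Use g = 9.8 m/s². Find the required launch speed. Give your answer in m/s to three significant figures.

58.2 m/s

Level-ground range: R = v₀² sin(2θ)/g, so v₀ = √(gR / sin 2θ).
v₀ = √(9.80 × 227 / sin 41.00°) = √(2225 / 0.6561) = √3390.9 = 58.23 m/s.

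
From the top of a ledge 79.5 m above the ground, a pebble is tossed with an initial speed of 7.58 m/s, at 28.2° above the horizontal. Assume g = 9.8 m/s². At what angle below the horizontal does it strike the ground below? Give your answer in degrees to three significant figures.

80.4°

vₓ = 7.580 cos 28.2° = 6.680 m/s; v_y0 = 7.580 sin 28.2° = 3.582 m/s.
The projectile lands when y = 79.5 + (3.582) t − ½·9.80·t² = 0. Positive root: t = (3.582 + √(3.582² + 2·9.80·79.5)) / 9.80 = (3.582 + 39.64) / 9.80 = 4.410 s.
At impact: v_y = v_y0 − g t = −39.64 m/s; vₓ = 6.680 m/s.
Angle below horizontal: arctan(|v_y|/vₓ) = arctan(39.64/6.680) = 80.43°.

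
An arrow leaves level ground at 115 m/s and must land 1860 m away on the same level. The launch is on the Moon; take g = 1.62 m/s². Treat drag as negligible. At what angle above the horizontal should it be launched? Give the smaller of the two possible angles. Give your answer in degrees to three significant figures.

From R = (v₀²/g) sin 2θ: sin 2θ = 1.62 × 1860 / 13225 = 0.2278.
2θ = 13.17° or 180° − 13.17° = 166.8°, so θ = 6.585° or 83.41°.
The smaller angle is 6.585°.

6.59°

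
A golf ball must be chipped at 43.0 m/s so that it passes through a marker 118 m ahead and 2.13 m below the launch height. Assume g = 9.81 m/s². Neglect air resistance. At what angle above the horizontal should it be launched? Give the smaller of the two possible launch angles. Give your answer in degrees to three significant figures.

Trajectory: y = x tanθ − g x² (1 + tan²θ)/(2v₀²). With x = 118, y = −2.13, v₀ = 43.0, g = 9.81:
36.94 tan²θ − 118 tanθ + (34.81) = 0.
tanθ = [118 ± √(118² − 4 × 36.94 × (34.81))] / (2 × 36.94) = (118 ± 93.71) / 73.87, giving tanθ = 0.3288 or 2.866.
θ = 18.20° or 70.76°; the smaller is 18.20°.

18.2°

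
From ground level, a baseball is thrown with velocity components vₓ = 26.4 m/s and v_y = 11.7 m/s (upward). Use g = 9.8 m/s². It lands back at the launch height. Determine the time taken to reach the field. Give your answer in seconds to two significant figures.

2.4 s

Time of flight on level ground: T = 2 v_y0 / g = 2 × 11.70 / 9.80 = 2.388 s.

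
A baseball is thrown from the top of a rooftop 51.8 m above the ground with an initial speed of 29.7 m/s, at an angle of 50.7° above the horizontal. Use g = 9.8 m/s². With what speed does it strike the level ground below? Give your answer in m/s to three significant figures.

43.6 m/s

Resolve: vₓ = 29.70 cos 50.7° = 18.81 m/s and v_y0 = 29.70 sin 50.7° = 22.98 m/s.
Vertical motion (up positive, ground at y = 0): 4.900 t² − (22.98) t − 51.8 = 0, so t = (22.98 + √(22.98² + 2·9.80·51.8)) / 9.80 = (22.98 + 39.29) / 9.80 = 6.354 s.
Vertical velocity at impact: v_y = v_y0 − g t = 22.98 − 9.80 × 6.354 = −39.29 m/s.
Speed: |v| = √(vₓ² + v_y²) = √(18.81² + 39.29²) = 43.56 m/s.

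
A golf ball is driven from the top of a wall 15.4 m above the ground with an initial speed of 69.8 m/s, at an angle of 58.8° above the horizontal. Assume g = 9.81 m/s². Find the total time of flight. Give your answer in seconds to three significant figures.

vₓ = 69.80 cos 58.8° = 36.16 m/s; v_y0 = 69.80 sin 58.8° = 59.70 m/s.
The projectile lands when y = 15.4 + (59.70) t − ½·9.81·t² = 0. Positive root: t = (59.70 + √(59.70² + 2·9.81·15.4)) / 9.81 = (59.70 + 62.18) / 9.81 = 12.42 s.

12.4 s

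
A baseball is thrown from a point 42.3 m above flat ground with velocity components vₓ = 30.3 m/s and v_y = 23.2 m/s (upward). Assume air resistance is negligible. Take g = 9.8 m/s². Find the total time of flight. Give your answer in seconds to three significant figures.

6.14 s

With up positive and y = 0 at the ground: y(t) = 42.3 + (23.20) t − 4.900 t². Setting y = 0 and taking the positive root: t = [23.20 + √(23.20² + 2·9.80·42.3)] / 9.80 = (23.20 + 36.98) / 9.80 = 6.141 s.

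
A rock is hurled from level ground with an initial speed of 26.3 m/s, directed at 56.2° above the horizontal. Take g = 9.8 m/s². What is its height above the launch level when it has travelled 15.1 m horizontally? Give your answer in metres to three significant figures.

Components: vₓ = 26.30 cos 56.2° = 14.63 m/s, v_y0 = 26.30 sin 56.2° = 21.85 m/s.
At x = 15.1 m, t = x/vₓ = 15.1/14.63 = 1.032 s.
Height: y = v_y0 t − ½ g t² = 21.85 × 1.032 − 4.900 × 1.032² = 22.56 − 5.219 = 17.34 m.

17.3 m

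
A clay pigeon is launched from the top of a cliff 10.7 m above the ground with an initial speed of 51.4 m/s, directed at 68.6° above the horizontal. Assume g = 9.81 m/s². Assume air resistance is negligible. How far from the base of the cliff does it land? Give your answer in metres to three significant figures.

Resolve: vₓ = 51.40 cos 68.6° = 18.75 m/s and v_y0 = 51.40 sin 68.6° = 47.86 m/s.
With up positive and y = 0 at the ground: y(t) = 10.7 + (47.86) t − 4.905 t². Setting y = 0 and taking the positive root: t = [47.86 + √(47.86² + 2·9.81·10.7)] / 9.81 = (47.86 + 50.00) / 9.81 = 9.975 s.
Horizontal distance: R = vₓ t = 18.75 × 9.975 = 187.1 m.

187 m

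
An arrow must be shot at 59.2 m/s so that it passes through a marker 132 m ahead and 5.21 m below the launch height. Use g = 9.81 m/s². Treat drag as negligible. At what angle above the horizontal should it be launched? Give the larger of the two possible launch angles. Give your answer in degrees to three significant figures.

79.2°

Trajectory: y = x tanθ − g x² (1 + tan²θ)/(2v₀²). With x = 132, y = −5.21, v₀ = 59.2, g = 9.81:
24.39 tan²θ − 132 tanθ + (19.18) = 0.
tanθ = [132 ± √(132² − 4 × 24.39 × (19.18))] / (2 × 24.39) = (132 ± 124.7) / 48.77, giving tanθ = 0.1494 or 5.264.
θ = 8.497° or 79.24°; the larger is 79.24°.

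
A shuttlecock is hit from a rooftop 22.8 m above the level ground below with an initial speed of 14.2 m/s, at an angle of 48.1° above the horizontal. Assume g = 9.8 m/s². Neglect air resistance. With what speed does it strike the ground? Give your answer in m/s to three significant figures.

Resolve: vₓ = 14.20 cos 48.1° = 9.483 m/s and v_y0 = 14.20 sin 48.1° = 10.57 m/s.
The projectile lands when y = 22.8 + (10.57) t − ½·9.80·t² = 0. Positive root: t = (10.57 + √(10.57² + 2·9.80·22.8)) / 9.80 = (10.57 + 23.63) / 9.80 = 3.490 s.
Vertical velocity at impact: v_y = v_y0 − g t = 10.57 − 9.80 × 3.490 = −23.63 m/s.
Speed: |v| = √(vₓ² + v_y²) = √(9.483² + 23.63²) = 25.47 m/s.

25.5 m/s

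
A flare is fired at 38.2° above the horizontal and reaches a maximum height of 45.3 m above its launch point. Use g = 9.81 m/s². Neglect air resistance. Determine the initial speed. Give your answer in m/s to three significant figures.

48.2 m/s

At the peak v_y = 0, so v_y0 = √(2gH) = √(2 × 9.81 × 45.3) = 29.81 m/s.
v_y0 = v₀ sin θ ⇒ v₀ = 29.81 / sin 38.2° = 48.21 m/s.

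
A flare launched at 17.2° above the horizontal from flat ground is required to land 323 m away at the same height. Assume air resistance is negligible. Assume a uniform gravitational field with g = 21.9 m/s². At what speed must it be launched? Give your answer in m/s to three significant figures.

112 m/s

From R = (v₀² / g) sin 2θ: v₀ = √(gR / sin 2θ).
v₀ = √(21.9 × 323 / sin 34.40°) = √(7074 / 0.5650) = √12521 = 111.9 m/s.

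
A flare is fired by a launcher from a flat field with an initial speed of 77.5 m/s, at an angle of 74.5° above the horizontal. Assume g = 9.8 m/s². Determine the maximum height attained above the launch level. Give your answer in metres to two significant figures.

280 m

Components: vₓ = 77.50 cos 74.5° = 20.71 m/s, v_y0 = 77.50 sin 74.5° = 74.68 m/s.
At the apex v_y = 0, so H = v_y0²/(2g) = 74.68²/19.60 = 284.6 m.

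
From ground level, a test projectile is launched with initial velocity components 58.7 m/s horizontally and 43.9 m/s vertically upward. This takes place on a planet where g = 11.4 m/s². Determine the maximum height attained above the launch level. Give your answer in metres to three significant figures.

84.5 m

Peak height H = v_y0² / (2g) = 1927.2 / 22.80 = 84.53 m.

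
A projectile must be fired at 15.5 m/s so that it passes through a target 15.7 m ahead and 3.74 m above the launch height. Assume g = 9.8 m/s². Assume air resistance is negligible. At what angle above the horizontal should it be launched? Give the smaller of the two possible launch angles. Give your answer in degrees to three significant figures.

Trajectory: y = x tanθ − g x² (1 + tan²θ)/(2v₀²). With x = 15.7, y = 3.74, v₀ = 15.5, g = 9.80:
5.027 tan²θ − 15.7 tanθ + (8.767) = 0.
tanθ = [15.7 ± √(15.7² − 4 × 5.027 × (8.767))] / (2 × 5.027) = (15.7 ± 8.378) / 10.05, giving tanθ = 0.7282 or 2.395.
θ = 36.06° or 67.34°; the smaller is 36.06°.

36.1°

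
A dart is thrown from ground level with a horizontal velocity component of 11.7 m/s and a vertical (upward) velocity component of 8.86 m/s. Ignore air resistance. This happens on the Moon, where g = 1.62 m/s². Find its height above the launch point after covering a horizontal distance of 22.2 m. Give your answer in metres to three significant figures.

13.9 m

Time to reach x = 22.2 m: t = x/vₓ = 22.2/11.70 = 1.897 s.
Height: y = v_y0 t − ½ g t² = 8.860 × 1.897 − 0.8100 × 1.897² = 16.81 − 2.916 = 13.90 m.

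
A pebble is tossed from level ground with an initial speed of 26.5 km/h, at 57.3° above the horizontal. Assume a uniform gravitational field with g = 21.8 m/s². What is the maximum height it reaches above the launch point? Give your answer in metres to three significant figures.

Convert: 26.5 km/h = 26.5/3.6 = 7.361 m/s.
Horizontal component vₓ = 7.361 cos 57.3° = 3.977 m/s; vertical v_y0 = 7.361 sin 57.3° = 6.194 m/s.
Peak height H = v_y0² / (2g) = 38.371 / 43.60 = 0.8801 m.

0.880 m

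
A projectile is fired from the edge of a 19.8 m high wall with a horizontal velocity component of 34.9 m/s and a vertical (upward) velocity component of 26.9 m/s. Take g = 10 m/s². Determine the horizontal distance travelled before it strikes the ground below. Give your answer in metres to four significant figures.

210.7 m

Vertical motion (up positive, ground at y = 0): 5.000 t² − (26.90) t − 19.8 = 0, so t = (26.90 + √(26.90² + 2·10.0·19.8)) / 10.0 = (26.90 + 33.46) / 10.0 = 6.036 s.
Horizontal distance: R = vₓ t = 34.90 × 6.036 = 210.7 m.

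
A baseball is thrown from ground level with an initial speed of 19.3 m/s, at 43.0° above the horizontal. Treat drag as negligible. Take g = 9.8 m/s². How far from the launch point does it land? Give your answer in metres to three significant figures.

37.9 m

vₓ = 19.30 cos 43.0° = 14.12 m/s; v_y0 = 19.30 sin 43.0° = 13.16 m/s.
Flight time T = 2 v_y0 / g = 2.686 s.
Horizontal distance R = vₓ T = 14.12 × 2.686 = 37.92 m.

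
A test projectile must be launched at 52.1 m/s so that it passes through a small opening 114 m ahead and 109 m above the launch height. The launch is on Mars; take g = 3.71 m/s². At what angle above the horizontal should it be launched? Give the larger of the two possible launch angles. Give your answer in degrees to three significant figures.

85.1°

Trajectory: y = x tanθ − g x² (1 + tan²θ)/(2v₀²). With x = 114, y = 109, v₀ = 52.1, g = 3.71:
8.881 tan²θ − 114 tanθ + (117.9) = 0.
tanθ = [114 ± √(114² − 4 × 8.881 × (117.9))] / (2 × 8.881) = (114 ± 93.85) / 17.76, giving tanθ = 1.134 or 11.70.
θ = 48.60° or 85.12°; the larger is 85.12°.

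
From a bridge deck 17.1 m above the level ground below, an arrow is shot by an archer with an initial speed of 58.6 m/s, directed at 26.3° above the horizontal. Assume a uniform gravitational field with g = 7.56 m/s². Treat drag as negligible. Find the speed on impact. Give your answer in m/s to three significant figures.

60.8 m/s

vₓ = 58.60 cos 26.3° = 52.53 m/s; v_y0 = 58.60 sin 26.3° = 25.96 m/s.
The projectile lands when y = 17.1 + (25.96) t − ½·7.56·t² = 0. Positive root: t = (25.96 + √(25.96² + 2·7.56·17.1)) / 7.56 = (25.96 + 30.54) / 7.56 = 7.474 s.
Vertical velocity at impact: v_y = v_y0 − g t = 25.96 − 7.56 × 7.474 = −30.54 m/s.
Speed: |v| = √(vₓ² + v_y²) = √(52.53² + 30.54²) = 60.77 m/s.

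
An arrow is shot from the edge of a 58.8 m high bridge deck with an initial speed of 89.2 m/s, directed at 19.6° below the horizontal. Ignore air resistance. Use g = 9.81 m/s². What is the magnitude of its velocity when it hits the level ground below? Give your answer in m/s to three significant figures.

Resolve: vₓ = 89.20 cos 19.6° = 84.03 m/s and v_y0 = −29.92 m/s (downward).
The projectile lands when y = 58.8 + (−29.92) t − ½·9.81·t² = 0. Positive root: t = (−29.92 + √(29.92² + 2·9.81·58.8)) / 9.81 = (−29.92 + 45.27) / 9.81 = 1.564 s.
Vertical velocity at impact: v_y = v_y0 − g t = −29.92 − 9.81 × 1.564 = −45.27 m/s.
Speed: |v| = √(vₓ² + v_y²) = √(84.03² + 45.27²) = 95.45 m/s.

95.4 m/s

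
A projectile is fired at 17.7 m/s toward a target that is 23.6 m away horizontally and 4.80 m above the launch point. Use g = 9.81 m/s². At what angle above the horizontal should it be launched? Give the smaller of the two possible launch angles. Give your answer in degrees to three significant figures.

39.5°

Trajectory: y = x tanθ − g x² (1 + tan²θ)/(2v₀²). With x = 23.6, y = 4.80, v₀ = 17.7, g = 9.81:
8.720 tan²θ − 23.6 tanθ + (13.52) = 0.
tanθ = [23.6 ± √(23.6² − 4 × 8.720 × (13.52))] / (2 × 8.720) = (23.6 ± 9.240) / 17.44, giving tanθ = 0.8234 or 1.883.
θ = 39.47° or 62.03°; the smaller is 39.47°.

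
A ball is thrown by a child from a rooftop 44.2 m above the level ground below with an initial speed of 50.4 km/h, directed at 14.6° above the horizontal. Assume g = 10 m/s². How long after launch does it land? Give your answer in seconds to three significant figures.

Convert: 50.4 km/h = 50.4/3.6 = 14.00 m/s.
vₓ = 14.00 cos 14.6° = 13.55 m/s; v_y0 = 14.00 sin 14.6° = 3.529 m/s.
With up positive and y = 0 at the ground: y(t) = 44.2 + (3.529) t − 5.000 t². Setting y = 0 and taking the positive root: t = [3.529 + √(3.529² + 2·10.0·44.2)] / 10.0 = (3.529 + 29.94) / 10.0 = 3.347 s.

3.35 s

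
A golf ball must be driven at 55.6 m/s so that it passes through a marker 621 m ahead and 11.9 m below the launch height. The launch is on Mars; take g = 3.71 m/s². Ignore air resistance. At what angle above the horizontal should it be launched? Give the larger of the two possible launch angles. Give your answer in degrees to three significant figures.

Trajectory: y = x tanθ − g x² (1 + tan²θ)/(2v₀²). With x = 621, y = −11.9, v₀ = 55.6, g = 3.71:
231.4 tan²θ − 621 tanθ + (219.5) = 0.
tanθ = [621 ± √(621² − 4 × 231.4 × (219.5))] / (2 × 231.4) = (621 ± 427.2) / 462.8, giving tanθ = 0.4188 or 2.265.
θ = 22.73° or 66.18°; the larger is 66.18°.

66.2°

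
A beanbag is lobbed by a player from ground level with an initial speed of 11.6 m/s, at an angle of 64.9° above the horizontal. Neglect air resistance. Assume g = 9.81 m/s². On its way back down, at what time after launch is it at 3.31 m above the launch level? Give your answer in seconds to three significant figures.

1.76 s

Components: vₓ = 11.60 cos 64.9° = 4.921 m/s, v_y0 = 11.60 sin 64.9° = 10.50 m/s.
Set y = v_y0 t − ½ g t² = 3.31: 4.905 t² − 10.50 t + 3.31 = 0.
t = [10.50 ± √(10.50² − 2·9.81·3.31)] / 9.81 = (10.50 ± 6.738) / 9.81, so t = 0.3839 s or t = 1.758 s.
The descending-branch root is 1.758 s.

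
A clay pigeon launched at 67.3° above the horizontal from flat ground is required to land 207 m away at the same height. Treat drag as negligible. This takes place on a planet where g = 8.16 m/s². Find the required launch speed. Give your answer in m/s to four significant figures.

48.71 m/s

Level-ground range: R = v₀² sin(2θ)/g, so v₀ = √(gR / sin 2θ).
v₀ = √(8.16 × 207 / sin 134.6°) = √(1689 / 0.7120) = √2372.3 = 48.71 m/s.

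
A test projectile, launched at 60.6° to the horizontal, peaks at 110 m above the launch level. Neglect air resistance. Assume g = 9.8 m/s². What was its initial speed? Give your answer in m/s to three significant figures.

53.3 m/s

At the peak v_y = 0, so v_y0 = √(2gH) = √(2 × 9.80 × 110) = 46.43 m/s.
v_y0 = v₀ sin θ ⇒ v₀ = 46.43 / sin 60.6° = 53.30 m/s.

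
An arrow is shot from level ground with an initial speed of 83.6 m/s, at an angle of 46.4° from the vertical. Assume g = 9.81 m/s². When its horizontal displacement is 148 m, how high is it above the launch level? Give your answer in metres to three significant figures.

112 m

Horizontal component vₓ = 83.60 sin 46.4° = 60.54 m/s; vertical v_y0 = 83.60 cos 46.4° = 57.65 m/s.
x = vₓ t ⇒ t = 148/60.54 = 2.445 s.
Height: y = v_y0 t − ½ g t² = 57.65 × 2.445 − 4.905 × 2.445² = 140.9 − 29.31 = 111.6 m.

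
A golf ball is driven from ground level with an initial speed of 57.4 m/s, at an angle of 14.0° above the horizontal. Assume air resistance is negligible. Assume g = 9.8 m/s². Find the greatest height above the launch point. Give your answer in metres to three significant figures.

9.84 m

Horizontal component vₓ = 57.40 cos 14.0° = 55.69 m/s; vertical v_y0 = 57.40 sin 14.0° = 13.89 m/s.
Maximum height: H = v_y0² / (2g) = 13.89² / (2 × 9.80) = 9.838 m.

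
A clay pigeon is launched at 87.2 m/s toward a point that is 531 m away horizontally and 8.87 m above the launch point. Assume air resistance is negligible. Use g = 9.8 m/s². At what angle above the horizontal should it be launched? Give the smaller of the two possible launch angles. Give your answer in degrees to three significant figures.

22.7°

Trajectory: y = x tanθ − g x² (1 + tan²θ)/(2v₀²). With x = 531, y = 8.87, v₀ = 87.2, g = 9.80:
181.7 tan²θ − 531 tanθ + (190.6) = 0.
tanθ = [531 ± √(531² − 4 × 181.7 × (190.6))] / (2 × 181.7) = (531 ± 378.8) / 363.4, giving tanθ = 0.4189 or 2.503.
θ = 22.73° or 68.23°; the smaller is 22.73°.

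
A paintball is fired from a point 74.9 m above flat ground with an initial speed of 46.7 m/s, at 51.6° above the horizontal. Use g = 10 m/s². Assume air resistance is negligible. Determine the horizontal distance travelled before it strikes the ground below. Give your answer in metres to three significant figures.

261 m

Resolve: vₓ = 46.70 cos 51.6° = 29.01 m/s and v_y0 = 46.70 sin 51.6° = 36.60 m/s.
The projectile lands when y = 74.9 + (36.60) t − ½·10.0·t² = 0. Positive root: t = (36.60 + √(36.60² + 2·10.0·74.9)) / 10.0 = (36.60 + 53.27) / 10.0 = 8.987 s.
Horizontal distance: R = vₓ t = 29.01 × 8.987 = 260.7 m.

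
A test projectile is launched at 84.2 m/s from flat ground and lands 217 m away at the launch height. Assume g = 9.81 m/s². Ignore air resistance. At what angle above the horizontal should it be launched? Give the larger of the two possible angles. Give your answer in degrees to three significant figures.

81.3°

From R = (v₀²/g) sin 2θ: sin 2θ = 9.81 × 217 / 7089.6 = 0.3003.
2θ = 17.47° or 180° − 17.47° = 162.5°, so θ = 8.737° or 81.26°.
The larger angle is 81.26°.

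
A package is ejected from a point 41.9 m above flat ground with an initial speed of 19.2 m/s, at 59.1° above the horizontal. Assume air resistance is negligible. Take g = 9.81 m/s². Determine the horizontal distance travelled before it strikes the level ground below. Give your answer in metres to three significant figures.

Resolve: vₓ = 19.20 cos 59.1° = 9.860 m/s and v_y0 = 19.20 sin 59.1° = 16.47 m/s.
With up positive and y = 0 at the ground: y(t) = 41.9 + (16.47) t − 4.905 t². Setting y = 0 and taking the positive root: t = [16.47 + √(16.47² + 2·9.81·41.9)] / 9.81 = (16.47 + 33.07) / 9.81 = 5.050 s.
Horizontal distance: R = vₓ t = 9.860 × 5.050 = 49.80 m.

49.8 m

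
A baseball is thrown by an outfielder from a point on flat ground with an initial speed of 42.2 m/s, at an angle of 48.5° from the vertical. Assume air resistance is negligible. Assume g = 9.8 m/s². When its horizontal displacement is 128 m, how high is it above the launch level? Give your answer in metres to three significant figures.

Components: vₓ = 42.20 sin 48.5° = 31.61 m/s, v_y0 = 42.20 cos 48.5° = 27.96 m/s.
x = vₓ t ⇒ t = 128/31.61 = 4.050 s.
Height: y = v_y0 t − ½ g t² = 27.96 × 4.050 − 4.900 × 4.050² = 113.2 − 80.37 = 32.88 m.

32.9 m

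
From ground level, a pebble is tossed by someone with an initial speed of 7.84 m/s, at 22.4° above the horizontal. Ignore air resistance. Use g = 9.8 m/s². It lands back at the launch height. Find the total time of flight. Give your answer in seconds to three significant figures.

0.610 s

vₓ = 7.840 cos 22.4° = 7.248 m/s; v_y0 = 7.840 sin 22.4° = 2.988 m/s.
It returns to y = 0 when t = 2 v_y0 / g = 2(2.988)/9.80 = 0.6097 s.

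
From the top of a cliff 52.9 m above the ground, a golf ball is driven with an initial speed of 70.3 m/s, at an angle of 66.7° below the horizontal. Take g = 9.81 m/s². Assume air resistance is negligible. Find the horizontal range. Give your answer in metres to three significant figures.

21.5 m

Horizontal component vₓ = 70.30 cos 66.7° = 27.81 m/s; vertical v_y0 = −64.57 m/s (downward).
With up positive and y = 0 at the ground: y(t) = 52.9 + (−64.57) t − 4.905 t². Setting y = 0 and taking the positive root: t = [−64.57 + √(64.57² + 2·9.81·52.9)] / 9.81 = (−64.57 + 72.16) / 9.81 = 0.7738 s.
Horizontal distance: R = vₓ t = 27.81 × 0.7738 = 21.52 m.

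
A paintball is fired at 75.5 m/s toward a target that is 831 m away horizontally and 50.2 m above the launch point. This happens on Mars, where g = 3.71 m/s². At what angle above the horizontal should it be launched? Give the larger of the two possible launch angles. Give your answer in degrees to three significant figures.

73.3°

Trajectory: y = x tanθ − g x² (1 + tan²θ)/(2v₀²). With x = 831, y = 50.2, v₀ = 75.5, g = 3.71:
224.7 tan²θ − 831 tanθ + (274.9) = 0.
tanθ = [831 ± √(831² − 4 × 224.7 × (274.9))] / (2 × 224.7) = (831 ± 665.9) / 449.5, giving tanθ = 0.3673 or 3.331.
θ = 20.17° or 73.29°; the larger is 73.29°.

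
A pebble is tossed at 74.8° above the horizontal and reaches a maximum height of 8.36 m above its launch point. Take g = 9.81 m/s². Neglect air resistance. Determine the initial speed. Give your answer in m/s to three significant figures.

13.3 m/s

At the peak v_y = 0, so v_y0 = √(2gH) = √(2 × 9.81 × 8.36) = 12.81 m/s.
v_y0 = v₀ sin θ ⇒ v₀ = 12.81 / sin 74.8° = 13.27 m/s.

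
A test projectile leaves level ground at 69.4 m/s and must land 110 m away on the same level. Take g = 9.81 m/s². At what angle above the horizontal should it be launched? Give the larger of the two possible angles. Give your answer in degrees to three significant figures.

83.5°

R = v₀² sin 2θ / g gives sin 2θ = gR/v₀² = 9.81·110/69.4² = 0.2240.
2θ = 12.95° or 180° − 12.95° = 167.1°, so θ = 6.473° or 83.53°.
The larger angle is 83.53°.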